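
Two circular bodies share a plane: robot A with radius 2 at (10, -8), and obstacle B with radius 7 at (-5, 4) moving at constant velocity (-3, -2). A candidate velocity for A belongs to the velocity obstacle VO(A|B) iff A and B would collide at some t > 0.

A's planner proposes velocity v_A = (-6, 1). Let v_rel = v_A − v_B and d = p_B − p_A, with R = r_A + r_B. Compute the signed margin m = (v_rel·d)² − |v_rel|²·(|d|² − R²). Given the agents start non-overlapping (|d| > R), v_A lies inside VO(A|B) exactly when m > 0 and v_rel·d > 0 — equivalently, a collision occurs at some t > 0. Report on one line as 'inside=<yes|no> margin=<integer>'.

d = (-15, 12),  |d|² = 369;  R = 2+7 = 9,  c = 369−9² = 288
v_rel = (-3, 3),  |v_rel|² = 18;  v_rel·d = (-3)·(-15) + (3)·(12) = 81
18·t² − 162·t + 288 = 0  ⇒  m = 81² − 18·288 = 1377
m = 1377 > 0,  v_rel·d = 81 > 0  ⇒  inside

inside=yes margin=1377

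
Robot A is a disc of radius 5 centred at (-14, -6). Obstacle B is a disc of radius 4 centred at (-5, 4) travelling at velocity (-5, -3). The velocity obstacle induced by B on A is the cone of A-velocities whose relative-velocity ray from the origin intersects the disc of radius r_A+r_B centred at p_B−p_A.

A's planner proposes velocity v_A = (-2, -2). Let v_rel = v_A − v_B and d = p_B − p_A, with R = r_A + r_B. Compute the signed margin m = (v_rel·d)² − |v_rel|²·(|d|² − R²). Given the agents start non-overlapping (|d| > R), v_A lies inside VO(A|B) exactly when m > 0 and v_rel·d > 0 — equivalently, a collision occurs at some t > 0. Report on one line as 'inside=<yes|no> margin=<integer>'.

d = (9, 10),  |d|² = 181;  R = 5+4 = 9,  c = 181−9² = 100
v_rel = (3, 1),  |v_rel|² = 10;  v_rel·d = (3)·(9) + (1)·(10) = 37
10·t² − 74·t + 100 = 0  ⇒  m = 37² − 10·100 = 369
m = 369 > 0,  v_rel·d = 37 > 0  ⇒  inside

inside=yes margin=369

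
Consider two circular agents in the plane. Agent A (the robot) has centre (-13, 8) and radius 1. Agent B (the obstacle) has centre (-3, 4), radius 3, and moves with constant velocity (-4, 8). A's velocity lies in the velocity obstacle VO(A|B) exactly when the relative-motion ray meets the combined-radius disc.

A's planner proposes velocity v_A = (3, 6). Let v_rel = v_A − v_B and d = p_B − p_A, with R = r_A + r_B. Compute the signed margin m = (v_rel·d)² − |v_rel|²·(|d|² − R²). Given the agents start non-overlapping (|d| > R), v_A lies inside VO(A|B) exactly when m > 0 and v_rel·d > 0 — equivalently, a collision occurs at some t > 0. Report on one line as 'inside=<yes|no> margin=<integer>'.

d = (10, -4),  |d|² = 116;  R = 1+3 = 4,  c = 116−4² = 100
v_rel = (7, -2),  |v_rel|² = 53;  v_rel·d = (7)·(10) + (-2)·(-4) = 78
53·t² − 156·t + 100 = 0  ⇒  m = 78² − 53·100 = 784
m = 784 > 0,  v_rel·d = 78 > 0  ⇒  inside

inside=yes margin=784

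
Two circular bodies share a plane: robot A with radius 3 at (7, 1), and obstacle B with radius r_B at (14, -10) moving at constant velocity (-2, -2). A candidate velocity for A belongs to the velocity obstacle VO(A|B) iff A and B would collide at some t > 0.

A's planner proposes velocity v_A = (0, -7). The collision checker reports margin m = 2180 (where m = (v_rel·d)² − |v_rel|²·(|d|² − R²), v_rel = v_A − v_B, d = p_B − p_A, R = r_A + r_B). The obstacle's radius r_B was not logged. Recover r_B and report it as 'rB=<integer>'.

m = 2180
d = (7, -11);  v_rel = (2, -5),  |v_rel|² = 29
v_rel×d = (2)·(-11) − (-5)·(7) = 13
since m = R²·29 − 13²:  R² = (169 + 2180) / 29 = 81
R = √81 = 9  ⇒  r_B = 9 − 3 = 6

rB=6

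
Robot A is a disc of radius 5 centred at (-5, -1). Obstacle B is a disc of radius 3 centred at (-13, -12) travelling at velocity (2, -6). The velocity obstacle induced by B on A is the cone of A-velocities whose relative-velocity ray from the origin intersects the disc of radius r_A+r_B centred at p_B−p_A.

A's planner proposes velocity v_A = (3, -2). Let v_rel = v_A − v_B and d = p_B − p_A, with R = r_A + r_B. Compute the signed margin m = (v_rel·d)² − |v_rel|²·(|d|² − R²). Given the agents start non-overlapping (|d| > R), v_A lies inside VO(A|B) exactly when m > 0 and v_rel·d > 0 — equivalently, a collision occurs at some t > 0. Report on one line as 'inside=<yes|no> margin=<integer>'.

d = (-8, -11),  |d|² = 185;  R = 5+3 = 8,  c = 185−8² = 121
v_rel = (1, 4),  |v_rel|² = 17;  v_rel·d = (1)·(-8) + (4)·(-11) = -52
17·t² + 104·t + 121 = 0  ⇒  m = (-52)² − 17·121 = 647
m = 647 > 0,  v_rel·d = -52 < 0  ⇒  outside

inside=no margin=647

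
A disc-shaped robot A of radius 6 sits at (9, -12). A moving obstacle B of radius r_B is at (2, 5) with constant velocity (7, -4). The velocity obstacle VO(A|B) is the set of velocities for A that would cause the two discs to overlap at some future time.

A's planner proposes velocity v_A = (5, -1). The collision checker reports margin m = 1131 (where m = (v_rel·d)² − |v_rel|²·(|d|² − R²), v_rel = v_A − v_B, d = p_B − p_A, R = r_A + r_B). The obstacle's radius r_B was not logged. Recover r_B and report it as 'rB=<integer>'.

m = 1131
d = (-7, 17);  v_rel = (-2, 3),  |v_rel|² = 13
v_rel×d = (-2)·(17) − (3)·(-7) = -13
since m = R²·13 − (-13)²:  R² = (169 + 1131) / 13 = 100
R = √100 = 10  ⇒  r_B = 10 − 6 = 4

rB=4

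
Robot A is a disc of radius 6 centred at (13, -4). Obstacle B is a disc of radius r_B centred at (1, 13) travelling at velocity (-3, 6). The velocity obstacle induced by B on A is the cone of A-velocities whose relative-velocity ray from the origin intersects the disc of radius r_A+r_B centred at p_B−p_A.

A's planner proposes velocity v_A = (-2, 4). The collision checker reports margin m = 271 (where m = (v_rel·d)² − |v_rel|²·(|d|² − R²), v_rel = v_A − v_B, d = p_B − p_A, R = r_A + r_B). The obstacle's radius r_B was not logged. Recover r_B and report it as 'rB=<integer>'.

m = 271
d = (-12, 17);  v_rel = (1, -2),  |v_rel|² = 5
v_rel×d = (1)·(17) − (-2)·(-12) = -7
since m = R²·5 − (-7)²:  R² = (49 + 271) / 5 = 64
R = √64 = 8  ⇒  r_B = 8 − 6 = 2

rB=2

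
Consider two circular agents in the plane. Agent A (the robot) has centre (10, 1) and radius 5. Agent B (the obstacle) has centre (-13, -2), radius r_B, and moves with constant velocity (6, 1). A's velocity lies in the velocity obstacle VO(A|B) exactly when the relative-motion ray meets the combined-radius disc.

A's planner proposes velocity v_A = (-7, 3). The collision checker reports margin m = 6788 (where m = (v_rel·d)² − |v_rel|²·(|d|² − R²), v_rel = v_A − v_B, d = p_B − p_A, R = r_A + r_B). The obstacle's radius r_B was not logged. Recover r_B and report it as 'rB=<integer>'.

m = 6788
d = (-23, -3);  v_rel = (-13, 2),  |v_rel|² = 173
v_rel×d = (-13)·(-3) − (2)·(-23) = 85
since m = R²·173 − 85²:  R² = (7225 + 6788) / 173 = 81
R = √81 = 9  ⇒  r_B = 9 − 5 = 4

rB=4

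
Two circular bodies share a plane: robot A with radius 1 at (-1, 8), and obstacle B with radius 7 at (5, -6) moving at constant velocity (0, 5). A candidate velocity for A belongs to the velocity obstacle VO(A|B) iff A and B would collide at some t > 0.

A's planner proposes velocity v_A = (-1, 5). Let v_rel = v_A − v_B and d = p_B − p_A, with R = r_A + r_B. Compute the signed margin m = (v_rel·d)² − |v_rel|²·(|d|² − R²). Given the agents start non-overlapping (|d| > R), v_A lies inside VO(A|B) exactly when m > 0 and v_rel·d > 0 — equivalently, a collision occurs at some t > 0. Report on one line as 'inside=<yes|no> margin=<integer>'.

d = (6, -14),  |d|² = 232;  R = 1+7 = 8,  c = 232−8² = 168
v_rel = (-1, 0),  |v_rel|² = 1;  v_rel·d = (-1)·(6) + (0)·(-14) = -6
1·t² + 12·t + 168 = 0  ⇒  m = (-6)² − 1·168 = -132
m = -132 < 0,  v_rel·d = -6 < 0  ⇒  outside

inside=no margin=-132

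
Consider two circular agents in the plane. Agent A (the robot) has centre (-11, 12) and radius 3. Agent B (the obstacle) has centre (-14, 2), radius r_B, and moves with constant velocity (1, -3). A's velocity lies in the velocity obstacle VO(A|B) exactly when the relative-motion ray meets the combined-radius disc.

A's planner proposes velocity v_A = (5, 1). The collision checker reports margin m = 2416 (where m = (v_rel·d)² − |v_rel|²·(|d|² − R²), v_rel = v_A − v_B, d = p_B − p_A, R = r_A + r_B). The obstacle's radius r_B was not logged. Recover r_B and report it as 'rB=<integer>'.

m = 2416
d = (-3, -10);  v_rel = (4, 4),  |v_rel|² = 32
v_rel×d = (4)·(-10) − (4)·(-3) = -28
since m = R²·32 − (-28)²:  R² = (784 + 2416) / 32 = 100
R = √100 = 10  ⇒  r_B = 10 − 3 = 7

rB=7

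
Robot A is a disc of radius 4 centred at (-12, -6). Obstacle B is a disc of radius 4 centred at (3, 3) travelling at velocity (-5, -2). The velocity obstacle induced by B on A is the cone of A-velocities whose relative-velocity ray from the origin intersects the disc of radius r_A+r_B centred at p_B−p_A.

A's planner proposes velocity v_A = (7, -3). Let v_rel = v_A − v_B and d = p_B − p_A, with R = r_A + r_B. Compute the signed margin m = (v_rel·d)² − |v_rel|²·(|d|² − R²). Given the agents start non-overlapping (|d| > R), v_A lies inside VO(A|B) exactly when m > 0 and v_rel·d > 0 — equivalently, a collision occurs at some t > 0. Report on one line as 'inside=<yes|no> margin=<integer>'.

d = (15, 9),  |d|² = 306;  R = 4+4 = 8,  c = 306−8² = 242
v_rel = (12, -1),  |v_rel|² = 145;  v_rel·d = (12)·(15) + (-1)·(9) = 171
145·t² − 342·t + 242 = 0  ⇒  m = 171² − 145·242 = -5849
m = -5849 < 0,  v_rel·d = 171 > 0  ⇒  outside

inside=no margin=-5849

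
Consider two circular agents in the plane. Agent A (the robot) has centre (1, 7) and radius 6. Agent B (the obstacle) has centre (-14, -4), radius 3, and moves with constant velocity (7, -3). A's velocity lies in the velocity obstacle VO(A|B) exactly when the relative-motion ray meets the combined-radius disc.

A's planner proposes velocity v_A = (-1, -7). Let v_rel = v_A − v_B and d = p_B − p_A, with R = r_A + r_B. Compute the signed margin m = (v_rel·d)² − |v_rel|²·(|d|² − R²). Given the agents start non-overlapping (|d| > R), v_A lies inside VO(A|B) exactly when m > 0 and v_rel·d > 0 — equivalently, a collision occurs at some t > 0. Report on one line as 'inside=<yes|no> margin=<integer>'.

d = (-15, -11),  |d|² = 346;  R = 6+3 = 9,  c = 346−9² = 265
v_rel = (-8, -4),  |v_rel|² = 80;  v_rel·d = (-8)·(-15) + (-4)·(-11) = 164
80·t² − 328·t + 265 = 0  ⇒  m = 164² − 80·265 = 5696
m = 5696 > 0,  v_rel·d = 164 > 0  ⇒  inside

inside=yes margin=5696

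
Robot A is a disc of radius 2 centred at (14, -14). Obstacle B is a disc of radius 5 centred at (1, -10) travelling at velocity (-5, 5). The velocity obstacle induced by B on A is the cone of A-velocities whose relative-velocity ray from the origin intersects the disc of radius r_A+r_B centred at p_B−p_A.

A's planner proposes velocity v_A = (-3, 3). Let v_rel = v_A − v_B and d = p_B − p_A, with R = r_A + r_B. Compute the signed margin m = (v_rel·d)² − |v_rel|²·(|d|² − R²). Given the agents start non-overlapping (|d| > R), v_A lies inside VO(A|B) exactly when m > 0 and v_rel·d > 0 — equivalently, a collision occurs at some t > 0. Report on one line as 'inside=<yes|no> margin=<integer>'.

d = (-13, 4),  |d|² = 185;  R = 2+5 = 7,  c = 185−7² = 136
v_rel = (2, -2),  |v_rel|² = 8;  v_rel·d = (2)·(-13) + (-2)·(4) = -34
8·t² + 68·t + 136 = 0  ⇒  m = (-34)² − 8·136 = 68
m = 68 > 0,  v_rel·d = -34 < 0  ⇒  outside

inside=no margin=68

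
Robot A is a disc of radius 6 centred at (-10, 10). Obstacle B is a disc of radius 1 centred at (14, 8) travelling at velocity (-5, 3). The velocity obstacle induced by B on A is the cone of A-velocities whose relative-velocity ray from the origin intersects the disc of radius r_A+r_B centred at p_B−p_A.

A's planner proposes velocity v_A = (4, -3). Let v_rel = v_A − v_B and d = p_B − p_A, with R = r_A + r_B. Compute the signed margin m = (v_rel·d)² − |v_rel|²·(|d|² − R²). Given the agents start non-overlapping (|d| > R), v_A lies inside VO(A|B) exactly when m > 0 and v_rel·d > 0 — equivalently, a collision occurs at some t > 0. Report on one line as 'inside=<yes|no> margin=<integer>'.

d = (24, -2),  |d|² = 580;  R = 6+1 = 7,  c = 580−7² = 531
v_rel = (9, -6),  |v_rel|² = 117;  v_rel·d = (9)·(24) + (-6)·(-2) = 228
117·t² − 456·t + 531 = 0  ⇒  m = 228² − 117·531 = -10143
m = -10143 < 0,  v_rel·d = 228 > 0  ⇒  outside

inside=no margin=-10143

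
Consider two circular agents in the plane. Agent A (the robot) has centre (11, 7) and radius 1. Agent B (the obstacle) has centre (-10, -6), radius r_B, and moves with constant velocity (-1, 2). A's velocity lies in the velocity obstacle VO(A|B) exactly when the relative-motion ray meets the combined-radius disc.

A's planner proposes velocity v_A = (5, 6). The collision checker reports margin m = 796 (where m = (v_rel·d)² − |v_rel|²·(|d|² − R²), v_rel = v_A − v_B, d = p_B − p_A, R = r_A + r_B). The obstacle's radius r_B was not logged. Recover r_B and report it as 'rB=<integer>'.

m = 796
d = (-21, -13);  v_rel = (6, 4),  |v_rel|² = 52
v_rel×d = (6)·(-13) − (4)·(-21) = 6
since m = R²·52 − 6²:  R² = (36 + 796) / 52 = 16
R = √16 = 4  ⇒  r_B = 4 − 1 = 3

rB=3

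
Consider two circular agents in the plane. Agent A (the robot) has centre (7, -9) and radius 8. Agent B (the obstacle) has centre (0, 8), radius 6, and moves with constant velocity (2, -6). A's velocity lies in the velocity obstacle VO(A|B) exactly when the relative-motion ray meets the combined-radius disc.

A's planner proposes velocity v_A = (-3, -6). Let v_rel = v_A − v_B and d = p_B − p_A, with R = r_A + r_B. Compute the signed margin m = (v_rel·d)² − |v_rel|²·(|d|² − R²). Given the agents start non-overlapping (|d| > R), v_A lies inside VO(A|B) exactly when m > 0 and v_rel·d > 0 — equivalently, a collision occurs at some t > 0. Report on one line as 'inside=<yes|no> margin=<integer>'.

d = (-7, 17),  |d|² = 338;  R = 8+6 = 14,  c = 338−14² = 142
v_rel = (-5, 0),  |v_rel|² = 25;  v_rel·d = (-5)·(-7) + (0)·(17) = 35
25·t² − 70·t + 142 = 0  ⇒  m = 35² − 25·142 = -2325
m = -2325 < 0,  v_rel·d = 35 > 0  ⇒  outside

inside=no margin=-2325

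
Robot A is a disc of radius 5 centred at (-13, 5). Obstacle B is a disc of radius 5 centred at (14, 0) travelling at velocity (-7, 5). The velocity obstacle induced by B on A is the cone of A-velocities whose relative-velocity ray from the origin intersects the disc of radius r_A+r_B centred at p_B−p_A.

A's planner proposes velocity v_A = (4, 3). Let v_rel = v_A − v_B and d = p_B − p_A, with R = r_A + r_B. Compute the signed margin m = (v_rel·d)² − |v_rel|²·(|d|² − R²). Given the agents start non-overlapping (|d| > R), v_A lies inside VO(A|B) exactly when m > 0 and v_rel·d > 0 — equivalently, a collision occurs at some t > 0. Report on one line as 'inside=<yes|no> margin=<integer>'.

d = (27, -5),  |d|² = 754;  R = 5+5 = 10,  c = 754−10² = 654
v_rel = (11, -2),  |v_rel|² = 125;  v_rel·d = (11)·(27) + (-2)·(-5) = 307
125·t² − 614·t + 654 = 0  ⇒  m = 307² − 125·654 = 12499
m = 12499 > 0,  v_rel·d = 307 > 0  ⇒  inside

inside=yes margin=12499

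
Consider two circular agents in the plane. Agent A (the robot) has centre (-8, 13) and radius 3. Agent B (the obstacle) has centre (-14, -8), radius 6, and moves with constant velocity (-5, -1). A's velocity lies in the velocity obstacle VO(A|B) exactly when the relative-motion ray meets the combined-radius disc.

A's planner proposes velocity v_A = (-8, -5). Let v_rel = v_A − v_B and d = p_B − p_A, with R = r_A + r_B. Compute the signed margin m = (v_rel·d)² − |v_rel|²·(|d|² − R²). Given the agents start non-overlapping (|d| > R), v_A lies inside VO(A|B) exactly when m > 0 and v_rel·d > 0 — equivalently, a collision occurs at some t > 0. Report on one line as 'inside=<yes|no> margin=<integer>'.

d = (-6, -21),  |d|² = 477;  R = 3+6 = 9,  c = 477−9² = 396
v_rel = (-3, -4),  |v_rel|² = 25;  v_rel·d = (-3)·(-6) + (-4)·(-21) = 102
25·t² − 204·t + 396 = 0  ⇒  m = 102² − 25·396 = 504
m = 504 > 0,  v_rel·d = 102 > 0  ⇒  inside

inside=yes margin=504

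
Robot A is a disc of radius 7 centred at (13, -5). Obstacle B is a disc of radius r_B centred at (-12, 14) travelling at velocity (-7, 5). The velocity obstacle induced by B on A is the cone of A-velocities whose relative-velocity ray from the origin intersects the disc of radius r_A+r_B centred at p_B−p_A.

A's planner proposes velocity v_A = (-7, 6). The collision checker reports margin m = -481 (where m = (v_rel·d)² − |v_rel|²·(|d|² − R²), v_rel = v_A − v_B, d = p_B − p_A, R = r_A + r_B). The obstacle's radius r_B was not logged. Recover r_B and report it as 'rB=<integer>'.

m = -481
d = (-25, 19);  v_rel = (0, 1),  |v_rel|² = 1
v_rel×d = (0)·(19) − (1)·(-25) = 25
since m = R²·1 − 25²:  R² = (625 + -481) / 1 = 144
R = √144 = 12  ⇒  r_B = 12 − 7 = 5

rB=5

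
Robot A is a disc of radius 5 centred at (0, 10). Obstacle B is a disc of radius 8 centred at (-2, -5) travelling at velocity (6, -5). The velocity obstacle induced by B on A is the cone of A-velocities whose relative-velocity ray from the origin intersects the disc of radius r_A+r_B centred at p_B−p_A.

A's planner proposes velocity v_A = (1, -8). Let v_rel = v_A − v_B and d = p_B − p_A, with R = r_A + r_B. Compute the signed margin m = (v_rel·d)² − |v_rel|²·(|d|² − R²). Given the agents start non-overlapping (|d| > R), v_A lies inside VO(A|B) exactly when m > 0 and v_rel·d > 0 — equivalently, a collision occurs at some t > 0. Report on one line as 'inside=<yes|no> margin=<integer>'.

d = (-2, -15),  |d|² = 229;  R = 5+8 = 13,  c = 229−13² = 60
v_rel = (-5, -3),  |v_rel|² = 34;  v_rel·d = (-5)·(-2) + (-3)·(-15) = 55
34·t² − 110·t + 60 = 0  ⇒  m = 55² − 34·60 = 985
m = 985 > 0,  v_rel·d = 55 > 0  ⇒  inside

inside=yes margin=985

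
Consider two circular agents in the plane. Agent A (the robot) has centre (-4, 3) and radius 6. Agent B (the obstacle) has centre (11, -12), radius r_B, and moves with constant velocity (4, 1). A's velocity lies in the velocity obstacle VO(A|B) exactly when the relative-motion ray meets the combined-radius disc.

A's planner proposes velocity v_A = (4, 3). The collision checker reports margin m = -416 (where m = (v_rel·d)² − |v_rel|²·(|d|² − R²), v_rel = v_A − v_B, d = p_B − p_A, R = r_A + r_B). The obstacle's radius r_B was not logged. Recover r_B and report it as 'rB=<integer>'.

m = -416
d = (15, -15);  v_rel = (0, 2),  |v_rel|² = 4
v_rel×d = (0)·(-15) − (2)·(15) = -30
since m = R²·4 − (-30)²:  R² = (900 + -416) / 4 = 121
R = √121 = 11  ⇒  r_B = 11 − 6 = 5

rB=5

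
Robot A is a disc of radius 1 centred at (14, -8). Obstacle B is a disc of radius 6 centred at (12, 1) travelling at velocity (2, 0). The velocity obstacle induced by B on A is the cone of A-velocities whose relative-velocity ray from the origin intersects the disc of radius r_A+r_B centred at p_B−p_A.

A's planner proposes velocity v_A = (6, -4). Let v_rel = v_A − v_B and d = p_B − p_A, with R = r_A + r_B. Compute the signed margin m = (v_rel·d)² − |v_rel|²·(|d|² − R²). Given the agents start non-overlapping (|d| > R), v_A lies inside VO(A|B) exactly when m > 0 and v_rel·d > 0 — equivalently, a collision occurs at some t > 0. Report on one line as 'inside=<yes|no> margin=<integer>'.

d = (-2, 9),  |d|² = 85;  R = 1+6 = 7,  c = 85−7² = 36
v_rel = (4, -4),  |v_rel|² = 32;  v_rel·d = (4)·(-2) + (-4)·(9) = -44
32·t² + 88·t + 36 = 0  ⇒  m = (-44)² − 32·36 = 784
m = 784 > 0,  v_rel·d = -44 < 0  ⇒  outside

inside=no margin=784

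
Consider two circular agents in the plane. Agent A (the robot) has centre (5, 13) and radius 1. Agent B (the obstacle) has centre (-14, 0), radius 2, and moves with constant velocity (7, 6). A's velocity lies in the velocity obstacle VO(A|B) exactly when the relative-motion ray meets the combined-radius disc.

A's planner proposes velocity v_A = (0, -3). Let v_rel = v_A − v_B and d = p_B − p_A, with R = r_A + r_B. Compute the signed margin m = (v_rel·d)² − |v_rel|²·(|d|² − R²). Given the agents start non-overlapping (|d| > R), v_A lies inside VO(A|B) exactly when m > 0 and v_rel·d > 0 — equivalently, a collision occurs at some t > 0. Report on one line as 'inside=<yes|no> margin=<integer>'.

d = (-19, -13),  |d|² = 530;  R = 1+2 = 3,  c = 530−3² = 521
v_rel = (-7, -9),  |v_rel|² = 130;  v_rel·d = (-7)·(-19) + (-9)·(-13) = 250
130·t² − 500·t + 521 = 0  ⇒  m = 250² − 130·521 = -5230
m = -5230 < 0,  v_rel·d = 250 > 0  ⇒  outside

inside=no margin=-5230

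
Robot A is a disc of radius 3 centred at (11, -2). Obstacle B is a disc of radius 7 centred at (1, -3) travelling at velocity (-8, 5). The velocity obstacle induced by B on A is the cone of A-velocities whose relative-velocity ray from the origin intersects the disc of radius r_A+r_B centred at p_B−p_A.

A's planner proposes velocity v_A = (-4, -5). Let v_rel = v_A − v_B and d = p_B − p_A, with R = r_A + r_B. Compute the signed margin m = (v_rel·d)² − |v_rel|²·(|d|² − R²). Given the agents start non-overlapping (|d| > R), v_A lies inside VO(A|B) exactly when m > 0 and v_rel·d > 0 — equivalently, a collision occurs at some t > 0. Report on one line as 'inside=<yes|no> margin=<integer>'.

d = (-10, -1),  |d|² = 101;  R = 3+7 = 10,  c = 101−10² = 1
v_rel = (4, -10),  |v_rel|² = 116;  v_rel·d = (4)·(-10) + (-10)·(-1) = -30
116·t² + 60·t + 1 = 0  ⇒  m = (-30)² − 116·1 = 784
m = 784 > 0,  v_rel·d = -30 < 0  ⇒  outside

inside=no margin=784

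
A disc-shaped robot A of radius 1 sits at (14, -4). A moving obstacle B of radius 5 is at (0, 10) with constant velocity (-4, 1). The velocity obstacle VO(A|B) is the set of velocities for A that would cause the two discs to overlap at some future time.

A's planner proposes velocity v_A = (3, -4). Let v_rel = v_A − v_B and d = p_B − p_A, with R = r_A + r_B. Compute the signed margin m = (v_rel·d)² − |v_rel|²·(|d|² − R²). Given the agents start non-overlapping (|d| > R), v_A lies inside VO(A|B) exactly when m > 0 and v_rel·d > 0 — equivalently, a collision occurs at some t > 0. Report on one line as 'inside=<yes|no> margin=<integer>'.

d = (-14, 14),  |d|² = 392;  R = 1+5 = 6,  c = 392−6² = 356
v_rel = (7, -5),  |v_rel|² = 74;  v_rel·d = (7)·(-14) + (-5)·(14) = -168
74·t² + 336·t + 356 = 0  ⇒  m = (-168)² − 74·356 = 1880
m = 1880 > 0,  v_rel·d = -168 < 0  ⇒  outside

inside=no margin=1880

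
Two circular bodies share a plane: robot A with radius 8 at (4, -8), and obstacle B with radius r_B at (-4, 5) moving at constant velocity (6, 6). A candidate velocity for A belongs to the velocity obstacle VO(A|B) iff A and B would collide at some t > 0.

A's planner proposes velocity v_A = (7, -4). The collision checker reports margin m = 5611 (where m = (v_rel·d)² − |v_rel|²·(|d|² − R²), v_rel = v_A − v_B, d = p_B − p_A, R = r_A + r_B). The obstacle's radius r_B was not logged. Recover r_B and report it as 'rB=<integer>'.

m = 5611
d = (-8, 13);  v_rel = (1, -10),  |v_rel|² = 101
v_rel×d = (1)·(13) − (-10)·(-8) = -67
since m = R²·101 − (-67)²:  R² = (4489 + 5611) / 101 = 100
R = √100 = 10  ⇒  r_B = 10 − 8 = 2

rB=2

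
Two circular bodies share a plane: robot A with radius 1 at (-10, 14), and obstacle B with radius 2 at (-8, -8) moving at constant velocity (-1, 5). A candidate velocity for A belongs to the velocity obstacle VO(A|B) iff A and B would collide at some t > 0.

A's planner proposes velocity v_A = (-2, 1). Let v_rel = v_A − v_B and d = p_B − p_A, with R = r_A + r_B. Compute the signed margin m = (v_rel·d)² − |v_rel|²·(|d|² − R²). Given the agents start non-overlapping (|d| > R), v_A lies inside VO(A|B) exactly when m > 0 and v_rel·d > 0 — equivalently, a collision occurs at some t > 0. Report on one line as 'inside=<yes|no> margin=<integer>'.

d = (2, -22),  |d|² = 488;  R = 1+2 = 3,  c = 488−3² = 479
v_rel = (-1, -4),  |v_rel|² = 17;  v_rel·d = (-1)·(2) + (-4)·(-22) = 86
17·t² − 172·t + 479 = 0  ⇒  m = 86² − 17·479 = -747
m = -747 < 0,  v_rel·d = 86 > 0  ⇒  outside

inside=no margin=-747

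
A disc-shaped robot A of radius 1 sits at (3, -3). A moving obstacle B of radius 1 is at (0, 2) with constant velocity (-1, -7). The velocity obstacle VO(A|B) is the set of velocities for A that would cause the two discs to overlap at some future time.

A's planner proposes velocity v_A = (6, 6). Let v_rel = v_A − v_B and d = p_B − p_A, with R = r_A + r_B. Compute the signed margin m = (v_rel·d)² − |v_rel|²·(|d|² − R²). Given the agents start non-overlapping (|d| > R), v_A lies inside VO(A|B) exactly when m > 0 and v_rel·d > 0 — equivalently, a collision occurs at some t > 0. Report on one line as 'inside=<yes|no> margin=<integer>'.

d = (-3, 5),  |d|² = 34;  R = 1+1 = 2,  c = 34−2² = 30
v_rel = (7, 13),  |v_rel|² = 218;  v_rel·d = (7)·(-3) + (13)·(5) = 44
218·t² − 88·t + 30 = 0  ⇒  m = 44² − 218·30 = -4604
m = -4604 < 0,  v_rel·d = 44 > 0  ⇒  outside

inside=no margin=-4604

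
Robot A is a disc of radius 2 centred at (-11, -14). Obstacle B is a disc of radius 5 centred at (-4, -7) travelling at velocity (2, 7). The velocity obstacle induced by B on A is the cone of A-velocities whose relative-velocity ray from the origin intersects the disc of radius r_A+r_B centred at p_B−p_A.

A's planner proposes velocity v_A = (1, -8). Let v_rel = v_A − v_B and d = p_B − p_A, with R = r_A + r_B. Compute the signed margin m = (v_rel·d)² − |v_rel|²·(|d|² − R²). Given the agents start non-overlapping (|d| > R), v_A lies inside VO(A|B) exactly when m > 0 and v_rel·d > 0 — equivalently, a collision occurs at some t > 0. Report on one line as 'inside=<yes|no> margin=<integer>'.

d = (7, 7),  |d|² = 98;  R = 2+5 = 7,  c = 98−7² = 49
v_rel = (-1, -15),  |v_rel|² = 226;  v_rel·d = (-1)·(7) + (-15)·(7) = -112
226·t² + 224·t + 49 = 0  ⇒  m = (-112)² − 226·49 = 1470
m = 1470 > 0,  v_rel·d = -112 < 0  ⇒  outside

inside=no margin=1470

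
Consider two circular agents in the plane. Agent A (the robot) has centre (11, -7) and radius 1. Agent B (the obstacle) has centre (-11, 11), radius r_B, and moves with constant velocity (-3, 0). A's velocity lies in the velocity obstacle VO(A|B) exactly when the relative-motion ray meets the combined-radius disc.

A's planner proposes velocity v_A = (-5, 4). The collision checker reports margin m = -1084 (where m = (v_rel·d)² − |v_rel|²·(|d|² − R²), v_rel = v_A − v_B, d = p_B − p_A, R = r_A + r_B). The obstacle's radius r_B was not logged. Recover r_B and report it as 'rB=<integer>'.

m = -1084
d = (-22, 18);  v_rel = (-2, 4),  |v_rel|² = 20
v_rel×d = (-2)·(18) − (4)·(-22) = 52
since m = R²·20 − 52²:  R² = (2704 + -1084) / 20 = 81
R = √81 = 9  ⇒  r_B = 9 − 1 = 8

rB=8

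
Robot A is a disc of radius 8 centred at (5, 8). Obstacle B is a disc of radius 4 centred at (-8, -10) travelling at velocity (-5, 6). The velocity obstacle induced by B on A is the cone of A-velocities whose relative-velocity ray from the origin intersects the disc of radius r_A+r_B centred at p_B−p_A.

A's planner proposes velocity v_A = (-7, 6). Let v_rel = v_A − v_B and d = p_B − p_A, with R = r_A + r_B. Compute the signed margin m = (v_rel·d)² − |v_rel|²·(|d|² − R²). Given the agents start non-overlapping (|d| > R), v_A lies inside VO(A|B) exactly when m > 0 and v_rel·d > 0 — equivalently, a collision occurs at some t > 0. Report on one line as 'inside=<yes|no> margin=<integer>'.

d = (-13, -18),  |d|² = 493;  R = 8+4 = 12,  c = 493−12² = 349
v_rel = (-2, 0),  |v_rel|² = 4;  v_rel·d = (-2)·(-13) + (0)·(-18) = 26
4·t² − 52·t + 349 = 0  ⇒  m = 26² − 4·349 = -720
m = -720 < 0,  v_rel·d = 26 > 0  ⇒  outside

inside=no margin=-720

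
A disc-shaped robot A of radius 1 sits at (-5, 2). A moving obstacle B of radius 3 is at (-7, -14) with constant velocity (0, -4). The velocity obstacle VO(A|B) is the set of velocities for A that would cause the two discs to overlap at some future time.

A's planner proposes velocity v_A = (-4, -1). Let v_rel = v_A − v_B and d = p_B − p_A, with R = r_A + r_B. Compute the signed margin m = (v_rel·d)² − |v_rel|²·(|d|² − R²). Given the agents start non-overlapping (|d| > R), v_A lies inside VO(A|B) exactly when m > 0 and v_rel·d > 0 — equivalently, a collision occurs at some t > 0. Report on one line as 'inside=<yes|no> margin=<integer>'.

d = (-2, -16),  |d|² = 260;  R = 1+3 = 4,  c = 260−4² = 244
v_rel = (-4, 3),  |v_rel|² = 25;  v_rel·d = (-4)·(-2) + (3)·(-16) = -40
25·t² + 80·t + 244 = 0  ⇒  m = (-40)² − 25·244 = -4500
m = -4500 < 0,  v_rel·d = -40 < 0  ⇒  outside

inside=no margin=-4500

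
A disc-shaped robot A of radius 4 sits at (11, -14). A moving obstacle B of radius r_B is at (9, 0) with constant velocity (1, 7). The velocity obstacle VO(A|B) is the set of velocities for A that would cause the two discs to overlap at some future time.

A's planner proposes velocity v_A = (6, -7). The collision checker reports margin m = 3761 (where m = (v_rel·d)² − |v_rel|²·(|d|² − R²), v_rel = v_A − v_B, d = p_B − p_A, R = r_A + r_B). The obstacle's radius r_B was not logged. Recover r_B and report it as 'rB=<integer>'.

m = 3761
d = (-2, 14);  v_rel = (5, -14),  |v_rel|² = 221
v_rel×d = (5)·(14) − (-14)·(-2) = 42
since m = R²·221 − 42²:  R² = (1764 + 3761) / 221 = 25
R = √25 = 5  ⇒  r_B = 5 − 4 = 1

rB=1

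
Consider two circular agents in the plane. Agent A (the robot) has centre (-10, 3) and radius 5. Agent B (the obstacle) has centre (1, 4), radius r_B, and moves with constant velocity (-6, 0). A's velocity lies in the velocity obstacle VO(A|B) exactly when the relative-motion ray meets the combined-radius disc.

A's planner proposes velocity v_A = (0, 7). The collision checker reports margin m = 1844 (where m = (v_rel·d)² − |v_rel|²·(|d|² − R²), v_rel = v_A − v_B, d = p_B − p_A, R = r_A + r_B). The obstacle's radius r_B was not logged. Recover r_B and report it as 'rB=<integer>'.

m = 1844
d = (11, 1);  v_rel = (6, 7),  |v_rel|² = 85
v_rel×d = (6)·(1) − (7)·(11) = -71
since m = R²·85 − (-71)²:  R² = (5041 + 1844) / 85 = 81
R = √81 = 9  ⇒  r_B = 9 − 5 = 4

rB=4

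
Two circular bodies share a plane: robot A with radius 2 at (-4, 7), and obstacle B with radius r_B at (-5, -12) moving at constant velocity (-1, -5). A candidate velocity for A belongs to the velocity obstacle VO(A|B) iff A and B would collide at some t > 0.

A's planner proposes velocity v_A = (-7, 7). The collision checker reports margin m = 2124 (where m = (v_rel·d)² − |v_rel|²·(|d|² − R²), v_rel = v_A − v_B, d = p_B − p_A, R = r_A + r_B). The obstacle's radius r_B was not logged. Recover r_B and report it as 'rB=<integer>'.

m = 2124
d = (-1, -19);  v_rel = (-6, 12),  |v_rel|² = 180
v_rel×d = (-6)·(-19) − (12)·(-1) = 126
since m = R²·180 − 126²:  R² = (15876 + 2124) / 180 = 100
R = √100 = 10  ⇒  r_B = 10 − 2 = 8

rB=8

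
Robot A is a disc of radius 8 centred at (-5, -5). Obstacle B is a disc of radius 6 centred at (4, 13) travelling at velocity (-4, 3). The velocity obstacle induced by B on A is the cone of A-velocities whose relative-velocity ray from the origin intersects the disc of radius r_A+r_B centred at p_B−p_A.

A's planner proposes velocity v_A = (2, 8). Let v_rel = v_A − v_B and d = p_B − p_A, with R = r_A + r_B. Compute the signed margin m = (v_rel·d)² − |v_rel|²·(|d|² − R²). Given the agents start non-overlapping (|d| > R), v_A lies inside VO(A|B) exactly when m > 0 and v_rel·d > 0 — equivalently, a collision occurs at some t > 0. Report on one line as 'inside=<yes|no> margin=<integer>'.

d = (9, 18),  |d|² = 405;  R = 8+6 = 14,  c = 405−14² = 209
v_rel = (6, 5),  |v_rel|² = 61;  v_rel·d = (6)·(9) + (5)·(18) = 144
61·t² − 288·t + 209 = 0  ⇒  m = 144² − 61·209 = 7987
m = 7987 > 0,  v_rel·d = 144 > 0  ⇒  inside

inside=yes margin=7987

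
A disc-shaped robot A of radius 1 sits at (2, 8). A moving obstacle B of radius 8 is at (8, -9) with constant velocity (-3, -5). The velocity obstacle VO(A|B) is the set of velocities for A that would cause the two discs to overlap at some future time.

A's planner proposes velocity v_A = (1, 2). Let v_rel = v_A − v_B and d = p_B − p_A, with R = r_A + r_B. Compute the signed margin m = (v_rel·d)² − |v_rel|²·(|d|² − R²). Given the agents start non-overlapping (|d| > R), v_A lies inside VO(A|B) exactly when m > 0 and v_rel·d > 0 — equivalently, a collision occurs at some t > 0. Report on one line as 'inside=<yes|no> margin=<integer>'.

d = (6, -17),  |d|² = 325;  R = 1+8 = 9,  c = 325−9² = 244
v_rel = (4, 7),  |v_rel|² = 65;  v_rel·d = (4)·(6) + (7)·(-17) = -95
65·t² + 190·t + 244 = 0  ⇒  m = (-95)² − 65·244 = -6835
m = -6835 < 0,  v_rel·d = -95 < 0  ⇒  outside

inside=no margin=-6835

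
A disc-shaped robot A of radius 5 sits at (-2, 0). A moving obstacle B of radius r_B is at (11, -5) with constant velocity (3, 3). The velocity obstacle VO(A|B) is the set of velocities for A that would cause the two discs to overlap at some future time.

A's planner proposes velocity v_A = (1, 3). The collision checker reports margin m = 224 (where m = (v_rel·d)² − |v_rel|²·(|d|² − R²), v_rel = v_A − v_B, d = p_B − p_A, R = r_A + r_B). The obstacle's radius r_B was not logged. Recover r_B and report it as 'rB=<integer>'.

m = 224
d = (13, -5);  v_rel = (-2, 0),  |v_rel|² = 4
v_rel×d = (-2)·(-5) − (0)·(13) = 10
since m = R²·4 − 10²:  R² = (100 + 224) / 4 = 81
R = √81 = 9  ⇒  r_B = 9 − 5 = 4

rB=4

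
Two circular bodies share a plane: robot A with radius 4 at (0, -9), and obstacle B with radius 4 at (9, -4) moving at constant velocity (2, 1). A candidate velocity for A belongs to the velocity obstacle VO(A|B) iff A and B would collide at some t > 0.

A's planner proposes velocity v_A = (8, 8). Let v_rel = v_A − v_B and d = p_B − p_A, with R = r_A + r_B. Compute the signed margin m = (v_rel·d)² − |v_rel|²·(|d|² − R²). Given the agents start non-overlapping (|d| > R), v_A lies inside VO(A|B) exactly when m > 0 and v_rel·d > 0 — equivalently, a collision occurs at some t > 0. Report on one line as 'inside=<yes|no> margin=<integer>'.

d = (9, 5),  |d|² = 106;  R = 4+4 = 8,  c = 106−8² = 42
v_rel = (6, 7),  |v_rel|² = 85;  v_rel·d = (6)·(9) + (7)·(5) = 89
85·t² − 178·t + 42 = 0  ⇒  m = 89² − 85·42 = 4351
m = 4351 > 0,  v_rel·d = 89 > 0  ⇒  inside

inside=yes margin=4351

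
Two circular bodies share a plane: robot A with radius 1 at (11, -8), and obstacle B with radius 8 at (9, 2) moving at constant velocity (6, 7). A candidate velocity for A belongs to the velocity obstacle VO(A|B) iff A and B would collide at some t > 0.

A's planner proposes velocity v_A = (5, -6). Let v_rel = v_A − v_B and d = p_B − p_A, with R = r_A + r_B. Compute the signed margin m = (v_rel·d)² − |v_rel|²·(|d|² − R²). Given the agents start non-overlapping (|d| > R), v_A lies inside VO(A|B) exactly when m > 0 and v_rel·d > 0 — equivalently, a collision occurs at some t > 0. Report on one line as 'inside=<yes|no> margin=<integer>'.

d = (-2, 10),  |d|² = 104;  R = 1+8 = 9,  c = 104−9² = 23
v_rel = (-1, -13),  |v_rel|² = 170;  v_rel·d = (-1)·(-2) + (-13)·(10) = -128
170·t² + 256·t + 23 = 0  ⇒  m = (-128)² − 170·23 = 12474
m = 12474 > 0,  v_rel·d = -128 < 0  ⇒  outside

inside=no margin=12474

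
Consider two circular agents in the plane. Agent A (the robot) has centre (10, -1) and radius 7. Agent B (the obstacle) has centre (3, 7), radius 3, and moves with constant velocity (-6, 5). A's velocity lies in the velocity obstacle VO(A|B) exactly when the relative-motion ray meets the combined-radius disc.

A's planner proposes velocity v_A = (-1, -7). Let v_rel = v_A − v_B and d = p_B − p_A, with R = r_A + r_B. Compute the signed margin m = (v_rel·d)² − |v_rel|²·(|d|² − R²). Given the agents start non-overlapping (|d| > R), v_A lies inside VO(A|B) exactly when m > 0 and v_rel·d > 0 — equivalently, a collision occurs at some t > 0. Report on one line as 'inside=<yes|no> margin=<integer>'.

d = (-7, 8),  |d|² = 113;  R = 7+3 = 10,  c = 113−10² = 13
v_rel = (5, -12),  |v_rel|² = 169;  v_rel·d = (5)·(-7) + (-12)·(8) = -131
169·t² + 262·t + 13 = 0  ⇒  m = (-131)² − 169·13 = 14964
m = 14964 > 0,  v_rel·d = -131 < 0  ⇒  outside

inside=no margin=14964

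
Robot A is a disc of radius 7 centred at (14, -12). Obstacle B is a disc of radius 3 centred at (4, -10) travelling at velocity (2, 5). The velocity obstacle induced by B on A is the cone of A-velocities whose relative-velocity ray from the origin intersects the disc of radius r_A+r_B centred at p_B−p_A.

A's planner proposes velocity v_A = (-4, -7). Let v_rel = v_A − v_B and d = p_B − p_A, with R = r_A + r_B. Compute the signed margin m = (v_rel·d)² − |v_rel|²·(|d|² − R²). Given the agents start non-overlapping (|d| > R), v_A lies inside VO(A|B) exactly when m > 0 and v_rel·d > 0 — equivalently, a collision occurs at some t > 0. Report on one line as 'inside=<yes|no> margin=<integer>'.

d = (-10, 2),  |d|² = 104;  R = 7+3 = 10,  c = 104−10² = 4
v_rel = (-6, -12),  |v_rel|² = 180;  v_rel·d = (-6)·(-10) + (-12)·(2) = 36
180·t² − 72·t + 4 = 0  ⇒  m = 36² − 180·4 = 576
m = 576 > 0,  v_rel·d = 36 > 0  ⇒  inside

inside=yes margin=576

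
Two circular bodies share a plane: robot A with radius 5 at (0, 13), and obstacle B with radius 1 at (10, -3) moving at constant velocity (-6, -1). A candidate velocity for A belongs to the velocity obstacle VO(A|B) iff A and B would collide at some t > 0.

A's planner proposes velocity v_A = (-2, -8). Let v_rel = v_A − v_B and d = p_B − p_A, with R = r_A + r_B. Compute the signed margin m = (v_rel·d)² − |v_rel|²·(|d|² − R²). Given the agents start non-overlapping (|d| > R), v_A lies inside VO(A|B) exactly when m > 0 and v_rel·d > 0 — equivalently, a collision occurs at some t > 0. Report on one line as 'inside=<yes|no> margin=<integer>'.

d = (10, -16),  |d|² = 356;  R = 5+1 = 6,  c = 356−6² = 320
v_rel = (4, -7),  |v_rel|² = 65;  v_rel·d = (4)·(10) + (-7)·(-16) = 152
65·t² − 304·t + 320 = 0  ⇒  m = 152² − 65·320 = 2304
m = 2304 > 0,  v_rel·d = 152 > 0  ⇒  inside

inside=yes margin=2304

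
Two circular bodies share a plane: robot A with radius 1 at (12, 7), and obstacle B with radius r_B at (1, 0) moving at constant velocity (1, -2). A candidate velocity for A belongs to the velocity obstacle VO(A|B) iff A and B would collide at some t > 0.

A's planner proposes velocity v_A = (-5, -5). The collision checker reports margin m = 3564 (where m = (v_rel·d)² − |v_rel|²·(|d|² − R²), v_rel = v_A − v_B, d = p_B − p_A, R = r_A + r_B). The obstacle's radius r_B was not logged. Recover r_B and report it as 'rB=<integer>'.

m = 3564
d = (-11, -7);  v_rel = (-6, -3),  |v_rel|² = 45
v_rel×d = (-6)·(-7) − (-3)·(-11) = 9
since m = R²·45 − 9²:  R² = (81 + 3564) / 45 = 81
R = √81 = 9  ⇒  r_B = 9 − 1 = 8

rB=8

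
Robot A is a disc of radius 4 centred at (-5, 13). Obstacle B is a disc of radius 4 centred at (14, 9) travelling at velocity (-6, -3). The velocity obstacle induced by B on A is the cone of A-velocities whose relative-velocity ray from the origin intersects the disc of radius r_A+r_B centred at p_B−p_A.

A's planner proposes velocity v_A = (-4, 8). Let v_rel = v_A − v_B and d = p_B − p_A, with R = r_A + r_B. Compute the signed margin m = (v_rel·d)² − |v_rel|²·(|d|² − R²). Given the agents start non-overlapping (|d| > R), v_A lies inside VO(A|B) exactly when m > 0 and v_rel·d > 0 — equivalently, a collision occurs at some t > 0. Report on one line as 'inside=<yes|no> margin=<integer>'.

d = (19, -4),  |d|² = 377;  R = 4+4 = 8,  c = 377−8² = 313
v_rel = (2, 11),  |v_rel|² = 125;  v_rel·d = (2)·(19) + (11)·(-4) = -6
125·t² + 12·t + 313 = 0  ⇒  m = (-6)² − 125·313 = -39089
m = -39089 < 0,  v_rel·d = -6 < 0  ⇒  outside

inside=no margin=-39089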